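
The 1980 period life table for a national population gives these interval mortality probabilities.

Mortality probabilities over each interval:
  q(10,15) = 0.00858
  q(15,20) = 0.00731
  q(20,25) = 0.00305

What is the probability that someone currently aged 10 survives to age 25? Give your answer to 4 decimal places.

The overall survival probability is (1 − 0.00858) × (1 − 0.00731) × (1 − 0.00305).
= 0.99142 × 0.99269 × 0.99695 = 0.981171.

0.9812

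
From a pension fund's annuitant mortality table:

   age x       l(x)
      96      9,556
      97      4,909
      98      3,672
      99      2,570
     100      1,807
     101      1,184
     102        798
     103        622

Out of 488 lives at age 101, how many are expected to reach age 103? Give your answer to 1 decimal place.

The relevant probability is 622/1,184 = 0.525338.
Expected number = 488 × 0.525338 = 256.4.

256.4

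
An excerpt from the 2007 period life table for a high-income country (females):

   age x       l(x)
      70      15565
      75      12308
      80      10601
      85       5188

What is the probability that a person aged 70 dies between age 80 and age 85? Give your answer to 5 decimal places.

0.34777

This is the probability of reaching 80 but not 85, conditional on being alive at 70: (l(80) − l(85)) / l(70).
= (10601 − 5188) / 15565 = 5413 / 15565 = 0.347767.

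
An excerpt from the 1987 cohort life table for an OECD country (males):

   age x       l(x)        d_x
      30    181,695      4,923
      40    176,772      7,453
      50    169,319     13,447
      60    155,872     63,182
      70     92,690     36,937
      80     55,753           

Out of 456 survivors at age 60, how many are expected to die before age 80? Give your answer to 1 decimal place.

The relevant probability is 1 − 55,753/155,872 = 0.642315.
Expected number = 456 × 0.642315 = 292.9.

292.9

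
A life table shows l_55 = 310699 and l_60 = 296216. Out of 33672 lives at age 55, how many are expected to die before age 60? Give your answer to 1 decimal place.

1569.6

The relevant probability is 1 − 296216/310699 = 0.046614.
Expected number = 33672 × 0.046614 = 1569.6.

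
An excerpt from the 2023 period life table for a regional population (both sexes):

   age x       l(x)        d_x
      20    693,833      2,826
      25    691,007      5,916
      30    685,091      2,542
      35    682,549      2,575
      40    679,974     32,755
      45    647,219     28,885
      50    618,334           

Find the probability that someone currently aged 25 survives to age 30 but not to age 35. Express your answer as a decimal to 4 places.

0.0037

This is the probability of reaching 30 but not 35, conditional on being alive at 25: (l(30) − l(35)) / l(25).
= (685,091 − 682,549) / 691,007 = 2,542 / 691,007 = 0.003679.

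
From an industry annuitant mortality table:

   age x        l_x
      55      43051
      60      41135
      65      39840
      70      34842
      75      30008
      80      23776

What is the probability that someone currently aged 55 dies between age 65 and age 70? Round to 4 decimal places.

We want 10|5q55 = (l_65 − l_70)/l_55.
This is the probability of reaching 65 but not 70, conditional on being alive at 55: (l_65 − l_70) / l_55.
= (39840 − 34842) / 43051 = 4998 / 43051 = 0.116095.

0.1161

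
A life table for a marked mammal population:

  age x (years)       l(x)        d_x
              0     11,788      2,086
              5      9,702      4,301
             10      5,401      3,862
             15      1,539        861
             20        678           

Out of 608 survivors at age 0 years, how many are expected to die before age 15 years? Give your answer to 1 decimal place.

The relevant probability is 1 − 1,539/11,788 = 0.869444.
Expected number = 608 × 0.869444 = 528.6.

528.6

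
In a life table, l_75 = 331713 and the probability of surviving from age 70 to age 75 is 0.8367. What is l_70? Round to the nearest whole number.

396454

l_70 = l_75 / p = 331713 / 0.8367 = 396454.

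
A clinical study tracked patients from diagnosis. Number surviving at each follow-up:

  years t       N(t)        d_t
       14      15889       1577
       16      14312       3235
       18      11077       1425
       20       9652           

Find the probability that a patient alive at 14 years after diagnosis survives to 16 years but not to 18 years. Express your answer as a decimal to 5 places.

This is the probability of reaching 16 but not 18, conditional on being alive at 14: (N(16) − N(18)) / N(14).
= (14312 − 11077) / 15889 = 3235 / 15889 = 0.203600.

0.20360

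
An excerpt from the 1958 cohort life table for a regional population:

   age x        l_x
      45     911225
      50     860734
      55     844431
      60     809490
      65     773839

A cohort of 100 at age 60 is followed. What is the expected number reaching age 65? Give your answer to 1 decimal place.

The relevant probability is 773839/809490 = 0.955959.
Expected number = 100 × 0.955959 = 95.6.

95.6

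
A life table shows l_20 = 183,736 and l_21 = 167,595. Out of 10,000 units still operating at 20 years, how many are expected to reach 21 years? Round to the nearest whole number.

The relevant probability is 167,595/183,736 = 0.912151.
Expected number = 10,000 × 0.912151 = 9122.

9122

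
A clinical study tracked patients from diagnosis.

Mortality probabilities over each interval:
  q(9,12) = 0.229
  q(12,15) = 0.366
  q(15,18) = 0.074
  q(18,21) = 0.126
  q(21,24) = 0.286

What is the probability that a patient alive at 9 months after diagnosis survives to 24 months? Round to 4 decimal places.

Survival from 9 to 24 is the product of surviving each interval: (1 − 0.229) × (1 − 0.366) × (1 − 0.074) × (1 − 0.126) × (1 − 0.286).
= 0.771 × 0.634 × 0.926 × 0.874 × 0.714 = 0.282465.

0.2825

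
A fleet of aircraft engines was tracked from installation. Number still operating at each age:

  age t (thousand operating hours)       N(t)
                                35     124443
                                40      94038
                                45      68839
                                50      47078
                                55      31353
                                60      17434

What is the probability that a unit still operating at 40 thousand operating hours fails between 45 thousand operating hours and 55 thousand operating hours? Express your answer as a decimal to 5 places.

This is the probability of reaching 45 but not 55, conditional on being operational at 40: (N(45) − N(55)) / N(40).
= (68839 − 31353) / 94038 = 37486 / 94038 = 0.398626.

0.39863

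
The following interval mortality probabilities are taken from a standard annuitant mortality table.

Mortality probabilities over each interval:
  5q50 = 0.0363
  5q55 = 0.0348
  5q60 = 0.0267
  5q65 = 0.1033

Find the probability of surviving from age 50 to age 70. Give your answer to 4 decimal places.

20p50 = (1 − 0.0363) × (1 − 0.0348) × (1 − 0.0267) × (1 − 0.1033).
= 0.9637 × 0.9652 × 0.9733 × 0.8967 = 0.811808.

0.8118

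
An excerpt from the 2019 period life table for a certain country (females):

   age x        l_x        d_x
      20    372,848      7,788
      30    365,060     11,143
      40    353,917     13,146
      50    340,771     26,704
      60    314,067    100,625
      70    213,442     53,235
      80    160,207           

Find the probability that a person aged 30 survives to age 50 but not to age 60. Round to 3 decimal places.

0.073

We want 20|10q30 = (l_50 − l_60)/l_30.
This is the probability of reaching 50 but not 60, conditional on being alive at 30: (l_50 − l_60) / l_30.
= (340,771 − 314,067) / 365,060 = 26,704 / 365,060 = 0.073150.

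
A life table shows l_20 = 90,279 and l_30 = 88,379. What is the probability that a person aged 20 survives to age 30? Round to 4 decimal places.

We want 10p20 = l_30/l_20.
The conditional survival probability is l_30/l_20 = 88,379/90,279 = 0.978954.

0.9790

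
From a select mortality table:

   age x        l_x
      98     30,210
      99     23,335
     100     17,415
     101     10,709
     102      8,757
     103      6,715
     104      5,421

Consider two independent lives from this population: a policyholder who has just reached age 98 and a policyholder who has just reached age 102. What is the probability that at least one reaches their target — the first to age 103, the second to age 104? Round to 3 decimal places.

0.704

p₁ = l_103/l_98 = 6,715/30,210 = 0.222277; p₂ = l_104/l_102 = 5,421/8,757 = 0.619048.
P(at least one) = 1 − (1−p₁)(1−p₂) = 1 − 0.777723 × 0.380952 = 0.703725.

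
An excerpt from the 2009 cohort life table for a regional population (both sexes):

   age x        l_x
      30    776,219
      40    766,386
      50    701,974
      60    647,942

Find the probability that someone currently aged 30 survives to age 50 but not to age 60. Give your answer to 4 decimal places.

We want 20|10q30 = (l_50 − l_60)/l_30.
This is the probability of reaching 50 but not 60, conditional on being alive at 30: (l_50 − l_60) / l_30.
= (701,974 − 647,942) / 776,219 = 54,032 / 776,219 = 0.069609.

0.0696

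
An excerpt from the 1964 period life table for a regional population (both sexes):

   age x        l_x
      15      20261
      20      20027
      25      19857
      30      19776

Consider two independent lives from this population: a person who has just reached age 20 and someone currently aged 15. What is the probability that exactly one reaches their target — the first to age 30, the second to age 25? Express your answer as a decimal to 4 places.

p₁ = l_30/l_20 = 19776/20027 = 0.987467; p₂ = l_25/l_15 = 19857/20261 = 0.980060.
P(exactly one) = p₁(1−p₂) + (1−p₁)p₂ = 0.019690 + 0.012283 = 0.031973.

0.0320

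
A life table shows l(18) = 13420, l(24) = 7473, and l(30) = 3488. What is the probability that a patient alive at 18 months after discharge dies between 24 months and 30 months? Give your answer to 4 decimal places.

0.2969

This is the probability of reaching 24 but not 30, conditional on being alive at 18: (l(24) − l(30)) / l(18).
= (7473 − 3488) / 13420 = 3985 / 13420 = 0.296945.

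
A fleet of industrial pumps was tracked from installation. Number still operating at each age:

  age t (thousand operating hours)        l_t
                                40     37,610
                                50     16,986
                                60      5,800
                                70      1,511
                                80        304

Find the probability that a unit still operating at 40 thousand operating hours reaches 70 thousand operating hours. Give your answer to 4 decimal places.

The conditional survival probability is l_70/l_40 = 1,511/37,610 = 0.040175.

0.0402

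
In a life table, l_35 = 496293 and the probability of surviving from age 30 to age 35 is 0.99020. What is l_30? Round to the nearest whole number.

l_30 = l_35 / p = 496293 / 0.99020 = 501205.

501205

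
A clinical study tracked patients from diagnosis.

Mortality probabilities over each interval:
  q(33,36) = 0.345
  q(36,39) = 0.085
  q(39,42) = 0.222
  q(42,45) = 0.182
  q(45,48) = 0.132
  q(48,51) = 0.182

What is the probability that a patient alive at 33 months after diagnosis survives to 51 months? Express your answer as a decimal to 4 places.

Survival from 33 to 51 is the product of surviving each interval: (1 − 0.345) × (1 − 0.085) × (1 − 0.222) × (1 − 0.182) × (1 − 0.132) × (1 − 0.182).
= 0.655 × 0.915 × 0.778 × 0.818 × 0.868 × 0.818 = 0.270812.

0.2708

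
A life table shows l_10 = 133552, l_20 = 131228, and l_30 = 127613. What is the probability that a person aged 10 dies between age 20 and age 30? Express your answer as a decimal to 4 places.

We want 10|10q10 = (l_20 − l_30)/l_10.
This is the probability of reaching 20 but not 30, conditional on being alive at 10: (l_20 − l_30) / l_10.
= (131228 − 127613) / 133552 = 3615 / 133552 = 0.027068.

0.0271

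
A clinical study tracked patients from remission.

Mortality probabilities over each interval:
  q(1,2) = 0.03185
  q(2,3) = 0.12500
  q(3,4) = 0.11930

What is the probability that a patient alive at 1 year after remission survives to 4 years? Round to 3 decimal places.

The overall survival probability is (1 − 0.03185) × (1 − 0.12500) × (1 − 0.11930).
= 0.96815 × 0.87500 × 0.88070 = 0.746068.

0.746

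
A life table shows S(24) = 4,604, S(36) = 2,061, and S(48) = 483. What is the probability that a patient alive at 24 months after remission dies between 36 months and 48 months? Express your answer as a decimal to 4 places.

This is the probability of reaching 36 but not 48, conditional on being alive at 24: (S(36) − S(48)) / S(24).
= (2,061 − 483) / 4,604 = 1,578 / 4,604 = 0.342745.

0.3427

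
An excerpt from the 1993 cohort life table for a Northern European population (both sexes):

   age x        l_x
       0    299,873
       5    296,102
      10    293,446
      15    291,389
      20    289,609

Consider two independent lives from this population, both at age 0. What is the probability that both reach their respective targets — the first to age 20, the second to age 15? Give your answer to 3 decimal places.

p₁ = l_20/l_0 = 289,609/299,873 = 0.965772; p₂ = l_15/l_0 = 291,389/299,873 = 0.971708.
P(both) = p₁ × p₂ = 0.965772 × 0.971708 = 0.938448.

0.938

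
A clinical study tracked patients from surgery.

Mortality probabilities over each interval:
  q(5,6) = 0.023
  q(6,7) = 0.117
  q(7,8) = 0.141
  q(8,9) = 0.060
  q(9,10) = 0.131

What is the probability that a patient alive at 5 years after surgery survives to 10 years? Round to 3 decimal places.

The overall survival probability is (1 − 0.023) × (1 − 0.117) × (1 − 0.141) × (1 − 0.060) × (1 − 0.131).
= 0.977 × 0.883 × 0.859 × 0.940 × 0.869 = 0.605335.

0.605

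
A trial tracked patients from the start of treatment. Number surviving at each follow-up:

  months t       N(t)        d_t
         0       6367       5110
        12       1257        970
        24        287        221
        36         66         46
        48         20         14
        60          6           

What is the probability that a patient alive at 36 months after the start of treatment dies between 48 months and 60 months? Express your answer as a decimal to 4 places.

0.2121

This is the probability of reaching 48 but not 60, conditional on being alive at 36: (N(48) − N(60)) / N(36).
= (20 − 6) / 66 = 14 / 66 = 0.212121.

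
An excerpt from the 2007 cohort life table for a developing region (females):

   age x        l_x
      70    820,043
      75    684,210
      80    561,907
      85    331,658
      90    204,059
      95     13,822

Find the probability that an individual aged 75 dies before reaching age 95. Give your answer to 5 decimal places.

0.97980

P(die before 95 | alive at 75) = 1 − l_95/l_75 = 1 − 13,822/684,210 = (670,388)/684,210 = 0.979799.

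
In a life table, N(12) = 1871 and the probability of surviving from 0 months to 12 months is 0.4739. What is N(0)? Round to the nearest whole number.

3948

N(0) = N(12) / p = 1871 / 0.4739 = 3948.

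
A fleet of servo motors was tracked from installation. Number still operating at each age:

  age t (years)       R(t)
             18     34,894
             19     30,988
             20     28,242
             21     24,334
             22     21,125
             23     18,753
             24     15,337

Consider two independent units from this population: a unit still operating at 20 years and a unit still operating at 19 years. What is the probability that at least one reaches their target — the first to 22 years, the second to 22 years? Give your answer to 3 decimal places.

p₁ = R(22)/R(20) = 21,125/28,242 = 0.747999; p₂ = R(22)/R(19) = 21,125/30,988 = 0.681716.
P(at least one) = 1 − (1−p₁)(1−p₂) = 1 − 0.252001 × 0.318284 = 0.919792.

0.920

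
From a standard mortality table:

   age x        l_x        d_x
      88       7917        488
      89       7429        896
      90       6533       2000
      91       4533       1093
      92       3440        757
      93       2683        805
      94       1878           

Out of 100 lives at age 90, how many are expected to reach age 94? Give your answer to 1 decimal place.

28.7

The relevant probability is 1878/6533 = 0.287464.
Expected number = 100 × 0.287464 = 28.7.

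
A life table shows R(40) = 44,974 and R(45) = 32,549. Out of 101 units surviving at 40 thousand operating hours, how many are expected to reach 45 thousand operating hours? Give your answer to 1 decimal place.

73.1

The relevant probability is 32,549/44,974 = 0.723729.
Expected number = 101 × 0.723729 = 73.1.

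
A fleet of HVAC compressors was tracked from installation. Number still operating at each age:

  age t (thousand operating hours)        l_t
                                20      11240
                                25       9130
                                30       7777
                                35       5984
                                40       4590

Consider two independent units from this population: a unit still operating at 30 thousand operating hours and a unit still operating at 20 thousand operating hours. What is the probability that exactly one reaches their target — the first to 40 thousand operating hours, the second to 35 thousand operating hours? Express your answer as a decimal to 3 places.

p₁ = l_40/l_30 = 4590/7777 = 0.590202; p₂ = l_35/l_20 = 5984/11240 = 0.532384.
P(exactly one) = p₁(1−p₂) + (1−p₁)p₂ = 0.275988 + 0.218170 = 0.494158.

0.494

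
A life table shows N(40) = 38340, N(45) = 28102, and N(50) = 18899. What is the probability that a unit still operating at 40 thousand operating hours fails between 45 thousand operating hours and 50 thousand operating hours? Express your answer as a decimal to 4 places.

0.2400

This is the probability of reaching 45 but not 50, conditional on being operational at 40: (N(45) − N(50)) / N(40).
= (28102 − 18899) / 38340 = 9203 / 38340 = 0.240037.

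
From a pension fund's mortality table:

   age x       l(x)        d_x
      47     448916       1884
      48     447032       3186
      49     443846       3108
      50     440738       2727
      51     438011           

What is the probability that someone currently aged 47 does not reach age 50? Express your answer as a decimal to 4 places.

P(die before 50 | alive at 47) = 1 − l(50)/l(47) = 1 − 440738/448916 = (8178)/448916 = 0.018217.

0.0182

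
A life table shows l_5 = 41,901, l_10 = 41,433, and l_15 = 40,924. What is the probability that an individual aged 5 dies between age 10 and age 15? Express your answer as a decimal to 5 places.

We want 5|5q5 = (l_10 − l_15)/l_5.
This is the probability of reaching 10 but not 15, conditional on being alive at 5: (l_10 − l_15) / l_5.
= (41,433 − 40,924) / 41,901 = 509 / 41,901 = 0.012148.

0.01215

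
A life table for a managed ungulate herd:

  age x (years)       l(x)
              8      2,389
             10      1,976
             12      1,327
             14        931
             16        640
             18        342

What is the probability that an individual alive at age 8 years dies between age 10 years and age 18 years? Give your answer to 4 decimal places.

0.6840

This is the probability of reaching 10 but not 18, conditional on being alive at 8: (l(10) − l(18)) / l(8).
= (1,976 − 342) / 2,389 = 1,634 / 2,389 = 0.683968.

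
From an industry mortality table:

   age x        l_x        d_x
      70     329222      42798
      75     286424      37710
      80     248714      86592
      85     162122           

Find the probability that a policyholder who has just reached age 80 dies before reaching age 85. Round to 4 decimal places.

P(die before 85 | alive at 80) = 1 − l_85/l_80 = 1 − 162122/248714 = (86592)/248714 = 0.348159.

0.3482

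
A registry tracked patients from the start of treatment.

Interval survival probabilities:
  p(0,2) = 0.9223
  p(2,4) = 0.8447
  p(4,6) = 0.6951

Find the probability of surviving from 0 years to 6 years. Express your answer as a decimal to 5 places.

Survival from 0 to 6 is the product of surviving each interval: 0.9223 × 0.8447 × 0.6951.
= 0.541529.

0.54153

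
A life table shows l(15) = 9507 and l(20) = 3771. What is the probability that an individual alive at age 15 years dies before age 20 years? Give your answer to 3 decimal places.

0.603

P(die before 20 | alive at 15) = 1 − l(20)/l(15) = 1 − 3771/9507 = (5736)/9507 = 0.603345.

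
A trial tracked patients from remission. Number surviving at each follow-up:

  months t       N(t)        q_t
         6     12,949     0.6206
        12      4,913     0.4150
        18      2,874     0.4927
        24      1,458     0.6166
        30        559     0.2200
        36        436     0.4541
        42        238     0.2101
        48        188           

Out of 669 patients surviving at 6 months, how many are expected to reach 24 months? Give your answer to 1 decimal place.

The relevant probability is 1,458/12,949 = 0.112596.
Expected number = 669 × 0.112596 = 75.3.

75.3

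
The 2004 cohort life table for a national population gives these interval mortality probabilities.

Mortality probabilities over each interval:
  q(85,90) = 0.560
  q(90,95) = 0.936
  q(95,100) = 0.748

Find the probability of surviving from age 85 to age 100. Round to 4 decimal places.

0.0071

Survival from 85 to 100 is the product of surviving each interval: (1 − 0.560) × (1 − 0.936) × (1 − 0.748).
= 0.440 × 0.064 × 0.252 = 0.007096.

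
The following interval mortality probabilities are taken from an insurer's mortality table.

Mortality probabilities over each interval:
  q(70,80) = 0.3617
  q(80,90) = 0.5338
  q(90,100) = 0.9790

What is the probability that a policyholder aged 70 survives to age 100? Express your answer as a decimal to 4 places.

0.0062

Chaining the interval survival probabilities: (1 − 0.3617) × (1 − 0.5338) × (1 − 0.9790).
= 0.6383 × 0.4662 × 0.0210 = 0.006249.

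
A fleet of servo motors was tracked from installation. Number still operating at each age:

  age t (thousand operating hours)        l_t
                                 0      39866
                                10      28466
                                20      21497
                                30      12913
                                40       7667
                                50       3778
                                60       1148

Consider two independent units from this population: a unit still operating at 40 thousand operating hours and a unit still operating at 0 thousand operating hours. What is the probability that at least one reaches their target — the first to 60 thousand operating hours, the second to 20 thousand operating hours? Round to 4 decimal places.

0.6082

p₁ = l_60/l_40 = 1148/7667 = 0.149733; p₂ = l_20/l_0 = 21497/39866 = 0.539231.
P(at least one) = 1 − (1−p₁)(1−p₂) = 1 − 0.850267 × 0.460769 = 0.608223.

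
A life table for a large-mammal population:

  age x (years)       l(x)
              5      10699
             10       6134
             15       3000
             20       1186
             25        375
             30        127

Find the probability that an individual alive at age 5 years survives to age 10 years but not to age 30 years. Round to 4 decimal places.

0.5615

This is the probability of reaching 10 but not 30, conditional on being alive at 5: (l(10) − l(30)) / l(5).
= (6134 − 127) / 10699 = 6007 / 10699 = 0.561454.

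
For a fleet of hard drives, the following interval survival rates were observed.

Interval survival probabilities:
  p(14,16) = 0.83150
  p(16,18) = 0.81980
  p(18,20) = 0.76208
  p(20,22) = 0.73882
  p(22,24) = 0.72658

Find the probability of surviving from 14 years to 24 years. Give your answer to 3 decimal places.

0.279

Chaining the interval survival probabilities: 0.83150 × 0.81980 × 0.76208 × 0.73882 × 0.72658.
= 0.278864.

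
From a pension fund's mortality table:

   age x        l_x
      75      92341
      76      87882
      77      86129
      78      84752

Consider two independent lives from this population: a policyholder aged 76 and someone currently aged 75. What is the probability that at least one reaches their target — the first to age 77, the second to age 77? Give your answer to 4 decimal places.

p₁ = l_77/l_76 = 86129/87882 = 0.980053; p₂ = l_77/l_75 = 86129/92341 = 0.932728.
P(at least one) = 1 − (1−p₁)(1−p₂) = 1 − 0.019947 × 0.067272 = 0.998658.

0.9987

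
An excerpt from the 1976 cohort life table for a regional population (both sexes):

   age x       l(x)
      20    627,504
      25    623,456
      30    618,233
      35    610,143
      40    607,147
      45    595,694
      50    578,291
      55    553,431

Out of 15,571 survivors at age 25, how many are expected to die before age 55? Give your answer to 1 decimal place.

The relevant probability is 1 − 553,431/623,456 = 0.112317.
Expected number = 15,571 × 0.112317 = 1748.9.

1748.9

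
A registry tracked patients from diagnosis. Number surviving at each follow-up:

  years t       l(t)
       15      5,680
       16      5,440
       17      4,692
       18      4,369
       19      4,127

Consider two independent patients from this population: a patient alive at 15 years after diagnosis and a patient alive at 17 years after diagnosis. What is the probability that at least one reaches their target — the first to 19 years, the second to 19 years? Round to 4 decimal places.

0.9671

p₁ = l(19)/l(15) = 4,127/5,680 = 0.726585; p₂ = l(19)/l(17) = 4,127/4,692 = 0.879582.
P(at least one) = 1 − (1−p₁)(1−p₂) = 1 − 0.273415 × 0.120418 = 0.967076.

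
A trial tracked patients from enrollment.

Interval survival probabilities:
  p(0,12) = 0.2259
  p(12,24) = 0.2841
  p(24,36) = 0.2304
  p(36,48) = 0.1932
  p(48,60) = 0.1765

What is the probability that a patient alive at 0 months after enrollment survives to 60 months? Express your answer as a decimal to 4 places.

0.0005

The overall survival probability is 0.2259 × 0.2841 × 0.2304 × 0.1932 × 0.1765.
= 0.000504.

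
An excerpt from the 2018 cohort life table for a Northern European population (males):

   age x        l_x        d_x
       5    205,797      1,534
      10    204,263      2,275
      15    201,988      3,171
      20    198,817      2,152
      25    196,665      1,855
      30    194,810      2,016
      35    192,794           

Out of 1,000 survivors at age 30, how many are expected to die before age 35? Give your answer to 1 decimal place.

The relevant probability is 1 − 192,794/194,810 = 0.010349.
Expected number = 1,000 × 0.010349 = 10.3.

10.3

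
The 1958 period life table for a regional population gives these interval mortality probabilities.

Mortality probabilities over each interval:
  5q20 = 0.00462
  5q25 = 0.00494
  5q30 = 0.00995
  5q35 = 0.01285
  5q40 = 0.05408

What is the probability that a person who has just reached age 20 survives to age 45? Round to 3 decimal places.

Survival from 20 to 45 is the product of surviving each interval: (1 − 0.00462) × (1 − 0.00494) × (1 − 0.00995) × (1 − 0.01285) × (1 − 0.05408).
= 0.99538 × 0.99506 × 0.99005 × 0.98715 × 0.94592 = 0.915657.

0.916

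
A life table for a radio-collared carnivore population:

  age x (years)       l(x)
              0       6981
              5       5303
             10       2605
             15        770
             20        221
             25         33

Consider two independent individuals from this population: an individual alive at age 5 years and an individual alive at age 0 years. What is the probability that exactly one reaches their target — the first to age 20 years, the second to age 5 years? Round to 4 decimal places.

0.7380

p₁ = l(20)/l(5) = 221/5303 = 0.041675; p₂ = l(5)/l(0) = 5303/6981 = 0.759633.
P(exactly one) = p₁(1−p₂) + (1−p₁)p₂ = 0.010017 + 0.727975 = 0.737993.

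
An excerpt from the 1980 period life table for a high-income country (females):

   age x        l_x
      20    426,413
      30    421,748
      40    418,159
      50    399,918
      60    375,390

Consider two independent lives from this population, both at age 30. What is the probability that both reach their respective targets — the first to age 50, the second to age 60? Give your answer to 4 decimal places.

0.8440

p₁ = l_50/l_30 = 399,918/421,748 = 0.948239; p₂ = l_60/l_30 = 375,390/421,748 = 0.890081.
P(both) = p₁ × p₂ = 0.948239 × 0.890081 = 0.844010.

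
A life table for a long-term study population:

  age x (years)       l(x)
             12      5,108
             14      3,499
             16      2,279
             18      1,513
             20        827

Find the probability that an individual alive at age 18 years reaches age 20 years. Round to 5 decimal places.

The conditional survival probability is l(20)/l(18) = 827/1,513 = 0.546596.

0.54660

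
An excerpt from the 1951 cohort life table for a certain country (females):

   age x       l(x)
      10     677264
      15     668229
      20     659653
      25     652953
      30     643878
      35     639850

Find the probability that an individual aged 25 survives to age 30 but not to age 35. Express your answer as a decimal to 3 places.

This is the probability of reaching 30 but not 35, conditional on being alive at 25: (l(30) − l(35)) / l(25).
= (643878 − 639850) / 652953 = 4028 / 652953 = 0.006169.

0.006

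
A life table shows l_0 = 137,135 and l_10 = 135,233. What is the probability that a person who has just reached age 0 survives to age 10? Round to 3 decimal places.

The conditional survival probability is l_10/l_0 = 135,233/137,135 = 0.986130.

0.986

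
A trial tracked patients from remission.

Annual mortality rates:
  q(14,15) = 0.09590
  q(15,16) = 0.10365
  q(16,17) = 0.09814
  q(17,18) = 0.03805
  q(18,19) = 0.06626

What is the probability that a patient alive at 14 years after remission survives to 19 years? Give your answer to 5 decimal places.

0.65647

Survival from 14 to 19 is the product of surviving each interval: (1 − 0.09590) × (1 − 0.10365) × (1 − 0.09814) × (1 − 0.03805) × (1 − 0.06626).
= 0.90410 × 0.89635 × 0.90186 × 0.96195 × 0.93374 = 0.656465.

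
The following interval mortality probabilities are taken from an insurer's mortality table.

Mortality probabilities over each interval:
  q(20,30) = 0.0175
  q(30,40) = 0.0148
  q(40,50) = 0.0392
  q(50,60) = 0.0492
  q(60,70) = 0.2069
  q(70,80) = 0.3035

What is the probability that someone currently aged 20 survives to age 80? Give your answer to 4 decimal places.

P(survive 20→80) = (1 − 0.0175) × (1 − 0.0148) × (1 − 0.0392) × (1 − 0.0492) × (1 − 0.2069) × (1 − 0.3035).
= 0.9825 × 0.9852 × 0.9608 × 0.9508 × 0.7931 × 0.6965 = 0.488459.

0.4885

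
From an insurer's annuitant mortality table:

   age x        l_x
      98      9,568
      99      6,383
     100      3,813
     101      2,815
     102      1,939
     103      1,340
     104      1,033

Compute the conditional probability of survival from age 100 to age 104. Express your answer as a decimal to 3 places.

We want 4p100 = l_104/l_100.
The conditional survival probability is l_104/l_100 = 1,033/3,813 = 0.270915.

0.271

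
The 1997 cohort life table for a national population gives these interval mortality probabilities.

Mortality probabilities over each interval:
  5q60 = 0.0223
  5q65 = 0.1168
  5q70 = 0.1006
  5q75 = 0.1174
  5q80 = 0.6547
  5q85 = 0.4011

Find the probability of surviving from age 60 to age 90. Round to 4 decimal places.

0.1418

Survival from 60 to 90 is the product of surviving each interval: (1 − 0.0223) × (1 − 0.1168) × (1 − 0.1006) × (1 − 0.1174) × (1 − 0.6547) × (1 − 0.4011).
= 0.9777 × 0.8832 × 0.8994 × 0.8826 × 0.3453 × 0.5989 = 0.141753.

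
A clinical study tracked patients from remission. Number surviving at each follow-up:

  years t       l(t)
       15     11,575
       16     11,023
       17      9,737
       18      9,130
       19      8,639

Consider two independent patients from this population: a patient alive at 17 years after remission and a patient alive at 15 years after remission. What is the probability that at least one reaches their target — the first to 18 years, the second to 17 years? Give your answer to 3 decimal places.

p₁ = l(18)/l(17) = 9,130/9,737 = 0.937660; p₂ = l(17)/l(15) = 9,737/11,575 = 0.841210.
P(at least one) = 1 − (1−p₁)(1−p₂) = 1 − 0.062340 × 0.158790 = 0.990101.

0.990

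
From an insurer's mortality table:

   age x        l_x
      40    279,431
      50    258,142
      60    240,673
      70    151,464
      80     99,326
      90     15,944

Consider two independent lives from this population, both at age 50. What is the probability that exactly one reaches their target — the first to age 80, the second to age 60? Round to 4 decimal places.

p₁ = l_80/l_50 = 99,326/258,142 = 0.384773; p₂ = l_60/l_50 = 240,673/258,142 = 0.932328.
P(exactly one) = p₁(1−p₂) + (1−p₁)p₂ = 0.026038 + 0.573593 = 0.599632.

0.5996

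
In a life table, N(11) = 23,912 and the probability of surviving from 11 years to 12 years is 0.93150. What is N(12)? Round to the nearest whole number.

N(12) = N(11) × p = 23,912 × 0.93150 = 22274.

22274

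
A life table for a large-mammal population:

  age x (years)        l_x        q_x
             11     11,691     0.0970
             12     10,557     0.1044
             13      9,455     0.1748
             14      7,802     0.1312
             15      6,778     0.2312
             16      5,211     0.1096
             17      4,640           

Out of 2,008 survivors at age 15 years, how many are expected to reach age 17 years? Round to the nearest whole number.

The relevant probability is 4,640/6,778 = 0.684568.
Expected number = 2,008 × 0.684568 = 1375.

1375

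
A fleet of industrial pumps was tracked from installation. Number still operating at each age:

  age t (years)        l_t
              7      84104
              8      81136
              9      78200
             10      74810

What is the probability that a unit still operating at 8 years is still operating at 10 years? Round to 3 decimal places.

The conditional survival probability is l_10/l_8 = 74810/81136 = 0.922032.

0.922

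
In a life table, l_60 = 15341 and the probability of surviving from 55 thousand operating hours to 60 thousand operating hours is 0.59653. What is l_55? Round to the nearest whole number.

25717

l_55 = l_60 / p = 15341 / 0.59653 = 25717.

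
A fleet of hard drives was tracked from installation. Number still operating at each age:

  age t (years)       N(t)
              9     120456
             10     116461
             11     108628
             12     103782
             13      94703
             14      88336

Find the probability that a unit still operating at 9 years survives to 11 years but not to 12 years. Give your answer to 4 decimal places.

This is the probability of reaching 11 but not 12, conditional on being operational at 9: (N(11) − N(12)) / N(9).
= (108628 − 103782) / 120456 = 4846 / 120456 = 0.040230.

0.0402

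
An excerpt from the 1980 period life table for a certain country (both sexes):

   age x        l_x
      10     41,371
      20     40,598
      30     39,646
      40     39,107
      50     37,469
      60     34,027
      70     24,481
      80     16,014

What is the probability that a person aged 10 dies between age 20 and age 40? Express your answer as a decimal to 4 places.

0.0360

We want 10|20q10 = (l_20 − l_40)/l_10.
This is the probability of reaching 20 but not 40, conditional on being alive at 10: (l_20 − l_40) / l_10.
= (40,598 − 39,107) / 41,371 = 1,491 / 41,371 = 0.036040.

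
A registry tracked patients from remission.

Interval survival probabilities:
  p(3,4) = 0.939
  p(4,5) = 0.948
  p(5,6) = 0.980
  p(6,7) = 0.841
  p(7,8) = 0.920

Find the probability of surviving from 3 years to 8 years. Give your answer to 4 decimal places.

Survival from 3 to 8 is the product of surviving each interval: 0.939 × 0.948 × 0.980 × 0.841 × 0.920.
= 0.674969.

0.6750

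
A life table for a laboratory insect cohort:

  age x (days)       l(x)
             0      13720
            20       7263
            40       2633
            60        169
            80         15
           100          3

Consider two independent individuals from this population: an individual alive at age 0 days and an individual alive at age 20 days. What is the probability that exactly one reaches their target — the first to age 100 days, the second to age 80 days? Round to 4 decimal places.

0.0023

p₁ = l(100)/l(0) = 3/13720 = 0.000219; p₂ = l(80)/l(20) = 15/7263 = 0.002065.
P(exactly one) = p₁(1−p₂) + (1−p₁)p₂ = 0.000219 + 0.002065 = 0.002283.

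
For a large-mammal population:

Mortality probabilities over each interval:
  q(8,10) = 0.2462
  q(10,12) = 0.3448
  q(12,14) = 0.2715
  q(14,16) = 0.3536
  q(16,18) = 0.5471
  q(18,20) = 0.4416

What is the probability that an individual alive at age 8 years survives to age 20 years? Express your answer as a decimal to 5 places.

The overall survival probability is (1 − 0.2462) × (1 − 0.3448) × (1 − 0.2715) × (1 − 0.3536) × (1 − 0.5471) × (1 − 0.4416).
= 0.7538 × 0.6552 × 0.7285 × 0.6464 × 0.4529 × 0.5584 = 0.058818.

0.05882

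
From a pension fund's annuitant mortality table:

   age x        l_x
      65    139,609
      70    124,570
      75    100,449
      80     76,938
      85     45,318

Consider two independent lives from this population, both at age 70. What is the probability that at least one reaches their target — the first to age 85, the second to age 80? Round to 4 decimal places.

0.7567

p₁ = l_85/l_70 = 45,318/124,570 = 0.363795; p₂ = l_80/l_70 = 76,938/124,570 = 0.617629.
P(at least one) = 1 − (1−p₁)(1−p₂) = 1 − 0.636205 × 0.382371 = 0.756734.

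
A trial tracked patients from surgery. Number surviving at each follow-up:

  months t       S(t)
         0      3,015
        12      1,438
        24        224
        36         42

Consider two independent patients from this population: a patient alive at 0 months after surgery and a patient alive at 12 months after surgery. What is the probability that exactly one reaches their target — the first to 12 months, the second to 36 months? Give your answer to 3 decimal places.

0.478

p₁ = S(12)/S(0) = 1,438/3,015 = 0.476949; p₂ = S(36)/S(12) = 42/1,438 = 0.029207.
P(exactly one) = p₁(1−p₂) + (1−p₁)p₂ = 0.463019 + 0.015277 = 0.478296.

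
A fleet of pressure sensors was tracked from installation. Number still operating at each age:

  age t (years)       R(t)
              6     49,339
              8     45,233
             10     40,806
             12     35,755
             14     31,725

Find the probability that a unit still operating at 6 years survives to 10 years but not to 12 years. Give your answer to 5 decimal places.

0.10237

This is the probability of reaching 10 but not 12, conditional on being operational at 6: (R(10) − R(12)) / R(6).
= (40,806 − 35,755) / 49,339 = 5,051 / 49,339 = 0.102373.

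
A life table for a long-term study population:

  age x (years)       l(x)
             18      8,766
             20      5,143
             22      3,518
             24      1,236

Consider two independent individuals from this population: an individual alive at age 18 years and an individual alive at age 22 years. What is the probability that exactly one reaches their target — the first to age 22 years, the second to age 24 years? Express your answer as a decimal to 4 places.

0.4707

p₁ = l(22)/l(18) = 3,518/8,766 = 0.401323; p₂ = l(24)/l(22) = 1,236/3,518 = 0.351336.
P(exactly one) = p₁(1−p₂) + (1−p₁)p₂ = 0.260324 + 0.210337 = 0.470661.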